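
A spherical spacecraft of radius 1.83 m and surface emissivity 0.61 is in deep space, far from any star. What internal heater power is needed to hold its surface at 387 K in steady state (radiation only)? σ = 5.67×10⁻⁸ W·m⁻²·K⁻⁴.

P = εσ·4πr²·T⁴.
4πr² = 42.08 m²; T⁴ = 2.243×10¹⁰ K⁴.
P = 0.61·5.67×10⁻⁸·42.08·2.243×10¹⁰.

P ≈ 32600 W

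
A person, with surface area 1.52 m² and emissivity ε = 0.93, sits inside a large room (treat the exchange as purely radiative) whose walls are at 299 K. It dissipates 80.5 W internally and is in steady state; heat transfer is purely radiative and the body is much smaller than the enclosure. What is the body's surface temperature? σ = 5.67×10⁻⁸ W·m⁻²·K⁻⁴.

For a small grey body in a large enclosure, net radiated power = εσA(T⁴ − T_w⁴).
Steady state: P = εσA(T⁴ − T_w⁴) with A = 1.52 m².
T⁴ = P/(εσA) + T_w⁴ = 80.5/(0.93·5.67×10⁻⁸·1.520) + (299)⁴
    = 1.004×10⁹ + 7.993×10⁹ = 8.997×10⁹ K⁴.

T ≈ 308 K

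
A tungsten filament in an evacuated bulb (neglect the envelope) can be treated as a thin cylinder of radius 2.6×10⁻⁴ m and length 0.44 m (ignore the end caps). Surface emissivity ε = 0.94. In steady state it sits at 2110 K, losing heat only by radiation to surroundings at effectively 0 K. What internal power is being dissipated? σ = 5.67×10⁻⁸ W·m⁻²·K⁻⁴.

Steady state: P = εσA T⁴.
A = 2πrL = 7.188×10⁻⁴ m²; T⁴ = (2110)⁴ = 1.982×10¹³ K⁴.
P = 0.94 × 5.67×10⁻⁸ × 7.188×10⁻⁴ × 1.982×10¹³.

P ≈ 759 W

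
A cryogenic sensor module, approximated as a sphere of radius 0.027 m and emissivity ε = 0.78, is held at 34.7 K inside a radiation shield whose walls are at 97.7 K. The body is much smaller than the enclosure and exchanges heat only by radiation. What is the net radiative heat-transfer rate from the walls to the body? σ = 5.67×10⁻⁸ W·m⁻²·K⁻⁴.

For a small grey body in a large enclosure: P_net = εσA(T_body⁴ − T_wall⁴).
A = 4πr² = 0.009161 m²; T_body⁴ − T_wall⁴ = 1.450×10⁶ − 9.111×10⁷ = -8.966×10⁷ K⁴.
|P_net| = 0.78·5.67×10⁻⁸·0.009161·8.966×10⁷.

P_net ≈ 0.0363 W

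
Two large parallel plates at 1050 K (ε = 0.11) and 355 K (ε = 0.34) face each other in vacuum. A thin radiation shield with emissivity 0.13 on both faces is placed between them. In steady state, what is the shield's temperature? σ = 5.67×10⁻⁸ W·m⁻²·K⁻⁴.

T_s ≈ 828 K

In steady state the net flux on the hot side equals that on the cold side.
σ(T₁⁴−T_s⁴)/D₁ = σ(T_s⁴−T₂⁴)/D₂, with D₁ = 1/ε₁+1/ε_s−1 = 15.78, D₂ = 1/ε_s+1/ε₂−1 = 9.633.
Solve for T_s⁴: T_s⁴ = (D₂·T₁⁴ + D₁·T₂⁴)/(D₁+D₂) = 4.706×10¹¹ K⁴.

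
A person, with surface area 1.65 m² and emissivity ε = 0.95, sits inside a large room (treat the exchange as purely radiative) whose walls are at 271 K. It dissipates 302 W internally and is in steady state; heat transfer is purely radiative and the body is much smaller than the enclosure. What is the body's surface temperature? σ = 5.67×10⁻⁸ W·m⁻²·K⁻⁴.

T ≈ 306 K

For a small grey body in a large enclosure, net radiated power = εσA(T⁴ − T_w⁴).
Steady state: P = εσA(T⁴ − T_w⁴) with A = 1.65 m².
T⁴ = P/(εσA) + T_w⁴ = 302/(0.95·5.67×10⁻⁸·1.650) + (271)⁴
    = 3.398×10⁹ + 5.394×10⁹ = 8.792×10⁹ K⁴.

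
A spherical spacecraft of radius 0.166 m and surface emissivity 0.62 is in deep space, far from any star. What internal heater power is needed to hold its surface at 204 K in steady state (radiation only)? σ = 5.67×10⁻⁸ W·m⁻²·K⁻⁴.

P = εσ·4πr²·T⁴.
4πr² = 0.3463 m²; T⁴ = 1.732×10⁹ K⁴.
P = 0.62·5.67×10⁻⁸·0.3463·1.732×10⁹.

P ≈ 21.1 W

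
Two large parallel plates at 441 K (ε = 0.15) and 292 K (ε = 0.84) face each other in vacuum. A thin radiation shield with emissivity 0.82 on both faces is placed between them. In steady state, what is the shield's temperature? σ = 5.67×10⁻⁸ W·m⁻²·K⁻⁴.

T_s ≈ 334 K

In steady state the net flux on the hot side equals that on the cold side.
σ(T₁⁴−T_s⁴)/D₁ = σ(T_s⁴−T₂⁴)/D₂, with D₁ = 1/ε₁+1/ε_s−1 = 6.886, D₂ = 1/ε_s+1/ε₂−1 = 1.410.
Solve for T_s⁴: T_s⁴ = (D₂·T₁⁴ + D₁·T₂⁴)/(D₁+D₂) = 1.246×10¹⁰ K⁴.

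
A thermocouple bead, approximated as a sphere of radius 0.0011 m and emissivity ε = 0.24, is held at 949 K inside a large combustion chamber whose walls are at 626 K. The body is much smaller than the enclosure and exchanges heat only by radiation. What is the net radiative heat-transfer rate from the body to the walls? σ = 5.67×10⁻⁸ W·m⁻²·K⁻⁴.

For a small grey body in a large enclosure: P_net = εσA(T_body⁴ − T_wall⁴).
A = 4πr² = 1.521×10⁻⁵ m²; T_body⁴ − T_wall⁴ = 8.111×10¹¹ − 1.536×10¹¹ = 6.575×10¹¹ K⁴.
|P_net| = 0.24·5.67×10⁻⁸·1.521×10⁻⁵·6.575×10¹¹.

P_net ≈ 0.136 W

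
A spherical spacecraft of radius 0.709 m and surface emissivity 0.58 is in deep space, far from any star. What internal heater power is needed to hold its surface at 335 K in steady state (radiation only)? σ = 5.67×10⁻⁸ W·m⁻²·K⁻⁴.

P ≈ 2620 W

P = εσ·4πr²·T⁴.
4πr² = 6.317 m²; T⁴ = 1.259×10¹⁰ K⁴.
P = 0.58·5.67×10⁻⁸·6.317·1.259×10¹⁰.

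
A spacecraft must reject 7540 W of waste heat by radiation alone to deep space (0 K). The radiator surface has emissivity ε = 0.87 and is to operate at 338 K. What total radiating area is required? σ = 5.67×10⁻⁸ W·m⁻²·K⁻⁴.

A ≈ 11.7 m²

P = εσA T⁴ ⇒ A = P/(εσT⁴).
T⁴ = 1.305×10¹⁰ K⁴.
A = 7540/(0.87 × 5.67×10⁻⁸ × 1.305×10¹⁰).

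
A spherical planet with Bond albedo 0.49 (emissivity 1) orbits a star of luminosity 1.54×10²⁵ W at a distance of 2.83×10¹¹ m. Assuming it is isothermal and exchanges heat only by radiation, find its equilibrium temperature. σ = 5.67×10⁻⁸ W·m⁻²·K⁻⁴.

First find the stellar flux at distance d: S = L/(4πd²) = 1.54×10²⁵/(4π·(2.83×10¹¹)²) = 15.30 W/m².
For an isothermal sphere, absorbed (1−a)S·πr² = emitted σ·4πr²·T⁴, so T⁴ = (1−a)S/(4σ).
T⁴ = 0.510·15.30/(4·5.67×10⁻⁸) = 3.441×10⁷ K⁴.

T ≈ 76.6 K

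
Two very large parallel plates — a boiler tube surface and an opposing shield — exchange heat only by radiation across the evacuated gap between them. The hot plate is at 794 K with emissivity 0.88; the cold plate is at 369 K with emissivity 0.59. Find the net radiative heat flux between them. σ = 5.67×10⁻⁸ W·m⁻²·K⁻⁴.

q ≈ 11700 W/m²

For two infinite grey parallel plates, q = σ(T₁⁴ − T₂⁴)/(1/ε₁ + 1/ε₂ − 1).
T₁⁴ − T₂⁴ = 3.974×10¹¹ − 1.854×10¹⁰ = 3.789×10¹¹ K⁴.
1/ε₁ + 1/ε₂ − 1 = 1.136 + 1.695 − 1 = 1.831.
q = 5.67×10⁻⁸ × 3.789×10¹¹ / 1.831.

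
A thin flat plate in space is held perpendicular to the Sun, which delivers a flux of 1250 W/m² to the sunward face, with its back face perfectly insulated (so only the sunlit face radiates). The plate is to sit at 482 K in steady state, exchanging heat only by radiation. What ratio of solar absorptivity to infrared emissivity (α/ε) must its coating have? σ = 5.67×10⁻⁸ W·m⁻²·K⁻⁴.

Balance: αS·A = εσ·1A·T⁴ ⇒ α/ε = σT⁴/S.
α/ε = 5.67×10⁻⁸·(482)⁴/1250 = 5.67×10⁻⁸·5.397×10¹⁰/1250.

α/ε ≈ 2.45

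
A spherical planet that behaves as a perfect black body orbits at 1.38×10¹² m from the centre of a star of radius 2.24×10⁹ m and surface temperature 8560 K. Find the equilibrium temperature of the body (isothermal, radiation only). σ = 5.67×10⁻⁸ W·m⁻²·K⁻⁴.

The star's surface emits σT_*⁴; at distance d the flux is S = σT_*⁴(R_*/d)².
S = 5.67×10⁻⁸·(8560)⁴·(2.24×10⁹/1.38×10¹²)² = 802.1 W/m².
For an isothermal sphere T⁴ = (1−a)S/(4σ) = 3.536×10⁹ K⁴.

T ≈ 244 K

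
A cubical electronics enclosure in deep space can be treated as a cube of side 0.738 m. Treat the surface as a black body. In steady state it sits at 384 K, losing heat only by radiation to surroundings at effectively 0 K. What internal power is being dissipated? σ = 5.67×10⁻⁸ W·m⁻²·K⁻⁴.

P ≈ 4030 W

Steady state: P = εσA T⁴.
A = 6L² = 3.268 m²; T⁴ = (384)⁴ = 2.174×10¹⁰ K⁴.
P = 1.0 × 5.67×10⁻⁸ × 3.268 × 2.174×10¹⁰.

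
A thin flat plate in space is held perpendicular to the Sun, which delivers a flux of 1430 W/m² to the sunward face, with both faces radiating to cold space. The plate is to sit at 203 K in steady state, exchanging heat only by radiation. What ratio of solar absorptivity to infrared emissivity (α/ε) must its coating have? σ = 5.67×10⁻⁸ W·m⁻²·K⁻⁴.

α/ε ≈ 0.135

Balance: αS·A = εσ·2A·T⁴ ⇒ α/ε = 2σT⁴/S.
α/ε = 2·5.67×10⁻⁸·(203)⁴/1430 = 2·5.67×10⁻⁸·1.698×10⁹/1430.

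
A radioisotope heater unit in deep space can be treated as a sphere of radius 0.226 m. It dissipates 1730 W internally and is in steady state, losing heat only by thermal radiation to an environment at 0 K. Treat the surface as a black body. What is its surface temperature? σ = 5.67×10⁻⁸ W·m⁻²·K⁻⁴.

Steady state: internal power = radiated power, P = εσA T⁴.
Radiating area A = 4πr² = 0.6418 m².
T⁴ = P/(εσA) = 1730/(1.0·5.67×10⁻⁸·0.6418) = 4.754×10¹⁰ K⁴.
T = (4.754×10¹⁰)^(1/4).

T ≈ 467 K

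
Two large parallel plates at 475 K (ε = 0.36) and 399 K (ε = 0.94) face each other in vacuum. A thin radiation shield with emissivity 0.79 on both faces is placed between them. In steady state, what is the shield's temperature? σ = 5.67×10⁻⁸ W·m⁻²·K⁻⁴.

T_s ≈ 427 K

In steady state the net flux on the hot side equals that on the cold side.
σ(T₁⁴−T_s⁴)/D₁ = σ(T_s⁴−T₂⁴)/D₂, with D₁ = 1/ε₁+1/ε_s−1 = 3.044, D₂ = 1/ε_s+1/ε₂−1 = 1.330.
Solve for T_s⁴: T_s⁴ = (D₂·T₁⁴ + D₁·T₂⁴)/(D₁+D₂) = 3.312×10¹⁰ K⁴.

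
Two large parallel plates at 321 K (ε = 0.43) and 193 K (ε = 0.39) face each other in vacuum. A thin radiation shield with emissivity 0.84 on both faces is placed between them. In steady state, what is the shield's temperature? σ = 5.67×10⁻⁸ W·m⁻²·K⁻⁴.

T_s ≈ 281 K

In steady state the net flux on the hot side equals that on the cold side.
σ(T₁⁴−T_s⁴)/D₁ = σ(T_s⁴−T₂⁴)/D₂, with D₁ = 1/ε₁+1/ε_s−1 = 2.516, D₂ = 1/ε_s+1/ε₂−1 = 2.755.
Solve for T_s⁴: T_s⁴ = (D₂·T₁⁴ + D₁·T₂⁴)/(D₁+D₂) = 6.211×10⁹ K⁴.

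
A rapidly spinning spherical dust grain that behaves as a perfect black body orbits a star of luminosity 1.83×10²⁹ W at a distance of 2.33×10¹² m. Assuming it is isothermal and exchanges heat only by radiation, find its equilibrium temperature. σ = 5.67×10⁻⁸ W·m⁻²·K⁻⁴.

First find the stellar flux at distance d: S = L/(4πd²) = 1.83×10²⁹/(4π·(2.33×10¹²)²) = 2682 W/m².
For an isothermal sphere, absorbed (1−a)S·πr² = emitted σ·4πr²·T⁴, so T⁴ = (1−a)S/(4σ).
T⁴ = 1.00·2682/(4·5.67×10⁻⁸) = 1.183×10¹⁰ K⁴.

T ≈ 330 K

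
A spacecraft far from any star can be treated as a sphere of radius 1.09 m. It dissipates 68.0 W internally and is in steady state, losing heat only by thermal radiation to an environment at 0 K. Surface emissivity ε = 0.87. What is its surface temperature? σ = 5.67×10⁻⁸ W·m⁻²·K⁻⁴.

Steady state: internal power = radiated power, P = εσA T⁴.
Radiating area A = 4πr² = 14.93 m².
T⁴ = P/(εσA) = 68.0/(0.87·5.67×10⁻⁸·14.93) = 9.233×10⁷ K⁴.
T = (9.233×10⁷)^(1/4).

T ≈ 98.0 K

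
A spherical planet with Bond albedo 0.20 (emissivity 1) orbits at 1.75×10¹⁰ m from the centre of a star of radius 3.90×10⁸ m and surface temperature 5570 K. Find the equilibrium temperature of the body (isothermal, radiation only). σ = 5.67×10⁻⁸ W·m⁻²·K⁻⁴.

The star's surface emits σT_*⁴; at distance d the flux is S = σT_*⁴(R_*/d)².
S = 5.67×10⁻⁸·(5570)⁴·(3.90×10⁸/1.75×10¹⁰)² = 27110 W/m².
For an isothermal sphere T⁴ = (1−a)S/(4σ) = 9.561×10¹⁰ K⁴.

T ≈ 556 K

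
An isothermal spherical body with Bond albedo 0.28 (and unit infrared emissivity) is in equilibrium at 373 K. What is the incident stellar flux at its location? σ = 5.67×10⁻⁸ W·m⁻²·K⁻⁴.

S ≈ 6100 W/m²

(1−a)S·πr² = σ·4πr²·T⁴ ⇒ S = 4σT⁴/(1−a).
S = 4·5.67×10⁻⁸·1.936×10¹⁰/0.720.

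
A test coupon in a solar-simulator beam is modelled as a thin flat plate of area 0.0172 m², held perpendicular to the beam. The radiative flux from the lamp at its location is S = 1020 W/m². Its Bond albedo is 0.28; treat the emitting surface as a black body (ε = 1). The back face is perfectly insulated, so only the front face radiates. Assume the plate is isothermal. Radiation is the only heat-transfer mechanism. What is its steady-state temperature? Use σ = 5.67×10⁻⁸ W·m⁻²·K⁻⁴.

At equilibrium, absorbed power = emitted power.
Absorbing cross-section = A = 0.01720 m²; emitting surface = A = 0.01720 m² (ratio 1).
(1−a)S·A_cross = εσ·A_surf·T⁴  ⇒  T⁴ = (1−a)S/(1σ).
T⁴ = 0.720·1020/(1·5.67×10⁻⁸) = 1.295×10¹⁰ K⁴.
T = (1.295×10¹⁰)^(1/4).

T ≈ 337 K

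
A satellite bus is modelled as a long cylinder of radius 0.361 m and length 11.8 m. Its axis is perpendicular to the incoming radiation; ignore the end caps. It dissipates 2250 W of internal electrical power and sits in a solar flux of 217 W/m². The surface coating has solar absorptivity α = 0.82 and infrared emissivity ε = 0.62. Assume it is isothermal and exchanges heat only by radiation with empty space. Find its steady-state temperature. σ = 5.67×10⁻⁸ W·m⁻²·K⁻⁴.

T ≈ 252 K

At steady state, absorbed solar power + internal power = radiated power.
Absorbed: α·S·A_cross = 0.82·217·8.520 = 1516 W (cross-section 2rL).
Total input = 1516 + 2250 = 3766 W.
Radiated: εσ·A_surf·T⁴ with A_surf = 2πrL = 26.77 m².
T⁴ = 3766/(0.62·5.67×10⁻⁸·26.77) = 4.003×10⁹ K⁴.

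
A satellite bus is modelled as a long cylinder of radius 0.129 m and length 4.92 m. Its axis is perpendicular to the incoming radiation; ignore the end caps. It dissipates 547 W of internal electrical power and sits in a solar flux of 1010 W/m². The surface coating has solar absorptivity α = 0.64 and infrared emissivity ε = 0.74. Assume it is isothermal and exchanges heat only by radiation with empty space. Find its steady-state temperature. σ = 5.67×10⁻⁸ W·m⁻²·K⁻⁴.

T ≈ 301 K

At steady state, absorbed solar power + internal power = radiated power.
Absorbed: α·S·A_cross = 0.64·1010·1.269 = 820.5 W (cross-section 2rL).
Total input = 820.5 + 547 = 1368 W.
Radiated: εσ·A_surf·T⁴ with A_surf = 2πrL = 3.988 m².
T⁴ = 1368/(0.74·5.67×10⁻⁸·3.988) = 8.173×10⁹ K⁴.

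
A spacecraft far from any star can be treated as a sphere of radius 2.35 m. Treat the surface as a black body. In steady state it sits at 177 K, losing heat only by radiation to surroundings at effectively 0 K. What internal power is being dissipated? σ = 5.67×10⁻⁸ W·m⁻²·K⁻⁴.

Steady state: P = εσA T⁴.
A = 4πr² = 69.40 m²; T⁴ = (177)⁴ = 9.815×10⁸ K⁴.
P = 1.0 × 5.67×10⁻⁸ × 69.40 × 9.815×10⁸.

P ≈ 3860 W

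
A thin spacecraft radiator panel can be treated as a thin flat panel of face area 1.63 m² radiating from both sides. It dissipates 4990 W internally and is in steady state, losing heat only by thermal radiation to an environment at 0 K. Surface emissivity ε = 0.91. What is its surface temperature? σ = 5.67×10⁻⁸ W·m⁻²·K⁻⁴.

T ≈ 415 K

Steady state: internal power = radiated power, P = εσA T⁴.
Radiating area A = 2·1.63 = 3.260 m².
T⁴ = P/(εσA) = 4990/(0.91·5.67×10⁻⁸·3.260) = 2.967×10¹⁰ K⁴.
T = (2.967×10¹⁰)^(1/4).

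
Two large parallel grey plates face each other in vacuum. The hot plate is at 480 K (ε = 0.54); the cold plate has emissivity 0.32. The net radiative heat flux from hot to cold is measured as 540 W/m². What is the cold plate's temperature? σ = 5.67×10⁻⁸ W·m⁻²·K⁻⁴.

q = σ(T₁⁴ − T₂⁴)/(1/ε₁ + 1/ε₂ − 1); denominator = 3.977.
T₂⁴ = T₁⁴ − q·(1/ε₁+1/ε₂−1)/σ = 5.308×10¹⁰ − 540·3.977/5.67×10⁻⁸
    = 1.521×10¹⁰ K⁴.

T₂ ≈ 351 K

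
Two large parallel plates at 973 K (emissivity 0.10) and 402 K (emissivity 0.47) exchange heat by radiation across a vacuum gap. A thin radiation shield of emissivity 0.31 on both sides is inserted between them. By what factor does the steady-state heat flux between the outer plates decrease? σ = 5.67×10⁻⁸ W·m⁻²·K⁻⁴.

factor ≈ 1.49

Without shield: q₀ = σΔ(T⁴)/(1/ε₁+1/ε₂−1) with denominator 11.13.
With shield the two gaps are in series; the resistances add: (1/ε₁+1/ε_s−1)+(1/ε_s+1/ε₂−1) = 12.23+4.353 = 16.58.
Heat-flux ratio q₀/q = 16.58/11.13.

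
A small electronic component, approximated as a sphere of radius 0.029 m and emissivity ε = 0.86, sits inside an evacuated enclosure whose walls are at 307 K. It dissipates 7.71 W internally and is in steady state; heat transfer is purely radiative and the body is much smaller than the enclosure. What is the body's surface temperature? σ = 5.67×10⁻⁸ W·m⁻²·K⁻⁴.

For a small grey body in a large enclosure, net radiated power = εσA(T⁴ − T_w⁴).
Steady state: P = εσA(T⁴ − T_w⁴) with A = 4πr² = 0.01057 m².
T⁴ = P/(εσA) + T_w⁴ = 7.71/(0.86·5.67×10⁻⁸·0.01057) + (307)⁴
    = 1.496×10¹⁰ + 8.883×10⁹ = 2.384×10¹⁰ K⁴.

T ≈ 393 K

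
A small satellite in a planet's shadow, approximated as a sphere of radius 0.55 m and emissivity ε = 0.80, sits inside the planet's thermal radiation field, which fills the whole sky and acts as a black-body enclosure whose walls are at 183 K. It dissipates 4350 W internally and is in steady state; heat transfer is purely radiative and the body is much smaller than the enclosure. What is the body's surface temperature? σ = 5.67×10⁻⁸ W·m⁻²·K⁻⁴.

For a small grey body in a large enclosure, net radiated power = εσA(T⁴ − T_w⁴).
Steady state: P = εσA(T⁴ − T_w⁴) with A = 4πr² = 3.801 m².
T⁴ = P/(εσA) + T_w⁴ = 4350/(0.80·5.67×10⁻⁸·3.801) + (183)⁴
    = 2.523×10¹⁰ + 1.122×10⁹ = 2.635×10¹⁰ K⁴.

T ≈ 403 K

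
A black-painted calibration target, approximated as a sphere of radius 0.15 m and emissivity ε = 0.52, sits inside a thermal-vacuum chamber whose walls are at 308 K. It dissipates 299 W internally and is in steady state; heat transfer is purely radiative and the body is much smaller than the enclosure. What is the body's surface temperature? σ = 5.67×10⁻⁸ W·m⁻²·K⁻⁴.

T ≈ 460 K

For a small grey body in a large enclosure, net radiated power = εσA(T⁴ − T_w⁴).
Steady state: P = εσA(T⁴ − T_w⁴) with A = 4πr² = 0.2827 m².
T⁴ = P/(εσA) + T_w⁴ = 299/(0.52·5.67×10⁻⁸·0.2827) + (308)⁴
    = 3.587×10¹⁰ + 8.999×10⁹ = 4.487×10¹⁰ K⁴.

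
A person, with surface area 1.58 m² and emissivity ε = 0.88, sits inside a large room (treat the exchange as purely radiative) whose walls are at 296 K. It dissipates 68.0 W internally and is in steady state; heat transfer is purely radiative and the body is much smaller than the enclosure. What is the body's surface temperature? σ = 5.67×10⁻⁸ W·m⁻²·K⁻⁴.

For a small grey body in a large enclosure, net radiated power = εσA(T⁴ − T_w⁴).
Steady state: P = εσA(T⁴ − T_w⁴) with A = 1.58 m².
T⁴ = P/(εσA) + T_w⁴ = 68.0/(0.88·5.67×10⁻⁸·1.580) + (296)⁴
    = 8.626×10⁸ + 7.677×10⁹ = 8.539×10⁹ K⁴.

T ≈ 304 K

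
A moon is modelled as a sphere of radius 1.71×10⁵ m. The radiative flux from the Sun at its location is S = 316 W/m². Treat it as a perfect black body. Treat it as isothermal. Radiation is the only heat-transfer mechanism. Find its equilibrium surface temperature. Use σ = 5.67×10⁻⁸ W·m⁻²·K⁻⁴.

At equilibrium, absorbed power = emitted power.
Absorbing cross-section = πr² = 9.186×10¹⁰ m²; emitting surface = 4πr² = 3.675×10¹¹ m² (ratio 4).
S·A_cross = εσ·A_surf·T⁴  ⇒  T⁴ = S/(4σ).
T⁴ = 1.00·316/(4·5.67×10⁻⁸) = 1.393×10⁹ K⁴.
T = (1.393×10⁹)^(1/4).

T ≈ 193 K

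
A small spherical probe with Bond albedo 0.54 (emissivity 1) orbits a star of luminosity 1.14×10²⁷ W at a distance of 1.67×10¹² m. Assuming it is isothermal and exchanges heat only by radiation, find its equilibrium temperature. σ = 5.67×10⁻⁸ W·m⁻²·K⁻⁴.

T ≈ 90.1 K

First find the stellar flux at distance d: S = L/(4πd²) = 1.14×10²⁷/(4π·(1.67×10¹²)²) = 32.53 W/m².
For an isothermal sphere, absorbed (1−a)S·πr² = emitted σ·4πr²·T⁴, so T⁴ = (1−a)S/(4σ).
T⁴ = 0.460·32.53/(4·5.67×10⁻⁸) = 6.597×10⁷ K⁴.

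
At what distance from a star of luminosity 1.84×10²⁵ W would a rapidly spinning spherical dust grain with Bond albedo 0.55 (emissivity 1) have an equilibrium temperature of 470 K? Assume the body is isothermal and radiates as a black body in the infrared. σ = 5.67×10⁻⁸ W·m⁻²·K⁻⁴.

For an isothermal black-emitting sphere, (1−a)S·πr² = σ·4πr²·T⁴ ⇒ S = 4σT⁴/(1−a).
S = 4·5.67×10⁻⁸·(470)⁴/0.450 = 24590 W/m².
Flux falls as S = L/(4πd²), so d = √(L/(4πS)) = √(1.84×10²⁵/(4π·24590)).

d ≈ 7.72×10⁹ m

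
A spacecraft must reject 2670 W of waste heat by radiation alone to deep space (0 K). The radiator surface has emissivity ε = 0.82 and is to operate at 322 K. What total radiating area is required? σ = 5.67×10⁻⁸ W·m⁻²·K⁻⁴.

A ≈ 5.34 m²

P = εσA T⁴ ⇒ A = P/(εσT⁴).
T⁴ = 1.075×10¹⁰ K⁴.
A = 2670/(0.82 × 5.67×10⁻⁸ × 1.075×10¹⁰).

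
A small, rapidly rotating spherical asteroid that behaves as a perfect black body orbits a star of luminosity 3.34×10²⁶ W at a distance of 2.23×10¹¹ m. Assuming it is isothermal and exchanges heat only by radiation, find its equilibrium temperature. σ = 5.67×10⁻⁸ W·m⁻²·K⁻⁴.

First find the stellar flux at distance d: S = L/(4πd²) = 3.34×10²⁶/(4π·(2.23×10¹¹)²) = 534.5 W/m².
For an isothermal sphere, absorbed (1−a)S·πr² = emitted σ·4πr²·T⁴, so T⁴ = (1−a)S/(4σ).
T⁴ = 1.00·534.5/(4·5.67×10⁻⁸) = 2.357×10⁹ K⁴.

T ≈ 220 K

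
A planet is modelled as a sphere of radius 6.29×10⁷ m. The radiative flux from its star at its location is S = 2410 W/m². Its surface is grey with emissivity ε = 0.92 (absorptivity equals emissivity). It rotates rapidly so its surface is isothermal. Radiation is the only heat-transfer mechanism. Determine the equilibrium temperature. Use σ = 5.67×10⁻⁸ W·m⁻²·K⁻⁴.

T ≈ 321 K

At equilibrium, absorbed power = emitted power.
Absorbing cross-section = πr² = 1.243×10¹⁶ m²; emitting surface = 4πr² = 4.972×10¹⁶ m² (ratio 4).
εS·A_cross = εσ·A_surf·T⁴  ⇒  T⁴ = S/(4σ)   (ε cancels).
T⁴ = 2410/(4·5.67×10⁻⁸) = 1.063×10¹⁰ K⁴.
T = (1.063×10¹⁰)^(1/4).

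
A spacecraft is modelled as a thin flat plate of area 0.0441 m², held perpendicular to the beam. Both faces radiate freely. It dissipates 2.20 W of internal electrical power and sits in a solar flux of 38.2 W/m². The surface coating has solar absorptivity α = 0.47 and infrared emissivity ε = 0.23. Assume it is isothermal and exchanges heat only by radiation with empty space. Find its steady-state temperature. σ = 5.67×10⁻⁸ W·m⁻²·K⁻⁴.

At steady state, absorbed solar power + internal power = radiated power.
Absorbed: α·S·A_cross = 0.47·38.2·0.04410 = 0.7918 W (cross-section A).
Total input = 0.7918 + 2.20 = 2.992 W.
Radiated: εσ·A_surf·T⁴ with A_surf = 2A = 0.08820 m².
T⁴ = 2.992/(0.23·5.67×10⁻⁸·0.08820) = 2.601×10⁹ K⁴.

T ≈ 226 K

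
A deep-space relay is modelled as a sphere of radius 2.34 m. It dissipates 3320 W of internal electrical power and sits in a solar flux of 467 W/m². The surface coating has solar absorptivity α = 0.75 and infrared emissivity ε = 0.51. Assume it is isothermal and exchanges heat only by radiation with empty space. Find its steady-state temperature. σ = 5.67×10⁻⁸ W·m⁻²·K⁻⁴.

T ≈ 262 K

At steady state, absorbed solar power + internal power = radiated power.
Absorbed: α·S·A_cross = 0.75·467·17.20 = 6025 W (cross-section πr²).
Total input = 6025 + 3320 = 9345 W.
Radiated: εσ·A_surf·T⁴ with A_surf = 4πr² = 68.81 m².
T⁴ = 9345/(0.51·5.67×10⁻⁸·68.81) = 4.697×10⁹ K⁴.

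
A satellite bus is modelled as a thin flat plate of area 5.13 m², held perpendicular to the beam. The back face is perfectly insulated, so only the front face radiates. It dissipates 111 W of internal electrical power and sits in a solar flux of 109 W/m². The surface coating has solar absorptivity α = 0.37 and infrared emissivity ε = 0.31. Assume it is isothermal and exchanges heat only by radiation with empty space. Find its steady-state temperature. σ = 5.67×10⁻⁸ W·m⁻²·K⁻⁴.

At steady state, absorbed solar power + internal power = radiated power.
Absorbed: α·S·A_cross = 0.37·109·5.130 = 206.9 W (cross-section A).
Total input = 206.9 + 111 = 317.9 W.
Radiated: εσ·A_surf·T⁴ with A_surf = A = 5.130 m².
T⁴ = 317.9/(0.31·5.67×10⁻⁸·5.130) = 3.525×10⁹ K⁴.

T ≈ 244 K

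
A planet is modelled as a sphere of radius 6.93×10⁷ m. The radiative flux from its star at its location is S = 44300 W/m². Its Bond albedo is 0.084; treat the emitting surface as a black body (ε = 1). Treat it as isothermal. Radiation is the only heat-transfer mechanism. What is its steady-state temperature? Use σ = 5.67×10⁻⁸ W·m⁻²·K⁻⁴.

At equilibrium, absorbed power = emitted power.
Absorbing cross-section = πr² = 1.509×10¹⁶ m²; emitting surface = 4πr² = 6.035×10¹⁶ m² (ratio 4).
(1−a)S·A_cross = εσ·A_surf·T⁴  ⇒  T⁴ = (1−a)S/(4σ).
T⁴ = 0.916·44300/(4·5.67×10⁻⁸) = 1.789×10¹¹ K⁴.
T = (1.789×10¹¹)^(1/4).

T ≈ 650 K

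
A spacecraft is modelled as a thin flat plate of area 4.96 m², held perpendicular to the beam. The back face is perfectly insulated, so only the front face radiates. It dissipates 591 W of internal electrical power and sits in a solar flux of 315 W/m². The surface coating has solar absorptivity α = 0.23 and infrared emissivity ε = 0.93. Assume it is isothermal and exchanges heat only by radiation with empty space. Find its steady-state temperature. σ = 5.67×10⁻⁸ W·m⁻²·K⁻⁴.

At steady state, absorbed solar power + internal power = radiated power.
Absorbed: α·S·A_cross = 0.23·315·4.960 = 359.4 W (cross-section A).
Total input = 359.4 + 591 = 950.4 W.
Radiated: εσ·A_surf·T⁴ with A_surf = A = 4.960 m².
T⁴ = 950.4/(0.93·5.67×10⁻⁸·4.960) = 3.634×10⁹ K⁴.

T ≈ 246 K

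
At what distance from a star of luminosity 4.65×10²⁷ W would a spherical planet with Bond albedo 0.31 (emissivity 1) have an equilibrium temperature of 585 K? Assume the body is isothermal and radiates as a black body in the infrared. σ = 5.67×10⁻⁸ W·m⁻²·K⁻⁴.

d ≈ 9.80×10¹⁰ m

For an isothermal black-emitting sphere, (1−a)S·πr² = σ·4πr²·T⁴ ⇒ S = 4σT⁴/(1−a).
S = 4·5.67×10⁻⁸·(585)⁴/0.690 = 38500 W/m².
Flux falls as S = L/(4πd²), so d = √(L/(4πS)) = √(4.65×10²⁷/(4π·38500)).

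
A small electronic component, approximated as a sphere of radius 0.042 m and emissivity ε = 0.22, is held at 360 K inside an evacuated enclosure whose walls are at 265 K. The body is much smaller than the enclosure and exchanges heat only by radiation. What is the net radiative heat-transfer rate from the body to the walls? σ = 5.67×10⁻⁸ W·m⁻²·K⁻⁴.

P_net ≈ 3.28 W

For a small grey body in a large enclosure: P_net = εσA(T_body⁴ − T_wall⁴).
A = 4πr² = 0.02217 m²; T_body⁴ − T_wall⁴ = 1.680×10¹⁰ − 4.932×10⁹ = 1.186×10¹⁰ K⁴.
|P_net| = 0.22·5.67×10⁻⁸·0.02217·1.186×10¹⁰.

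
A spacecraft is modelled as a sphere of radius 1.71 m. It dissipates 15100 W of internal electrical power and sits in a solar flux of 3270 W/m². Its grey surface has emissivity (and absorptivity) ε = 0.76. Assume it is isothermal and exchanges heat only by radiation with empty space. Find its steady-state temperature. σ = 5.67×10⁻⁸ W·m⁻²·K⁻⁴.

T ≈ 393 K

At steady state, absorbed solar power + internal power = radiated power.
Absorbed: α·S·A_cross = 0.76·3270·9.186 = 22830 W (cross-section πr²).
Total input = 22830 + 15100 = 37930 W.
Radiated: εσ·A_surf·T⁴ with A_surf = 4πr² = 36.75 m².
T⁴ = 37930/(0.76·5.67×10⁻⁸·36.75) = 2.395×10¹⁰ K⁴.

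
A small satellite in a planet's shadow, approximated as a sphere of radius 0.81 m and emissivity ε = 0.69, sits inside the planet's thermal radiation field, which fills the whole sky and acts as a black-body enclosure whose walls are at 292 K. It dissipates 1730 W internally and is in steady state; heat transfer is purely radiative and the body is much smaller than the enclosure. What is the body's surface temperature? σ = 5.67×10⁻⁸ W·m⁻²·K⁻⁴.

For a small grey body in a large enclosure, net radiated power = εσA(T⁴ − T_w⁴).
Steady state: P = εσA(T⁴ − T_w⁴) with A = 4πr² = 8.245 m².
T⁴ = P/(εσA) + T_w⁴ = 1730/(0.69·5.67×10⁻⁸·8.245) + (292)⁴
    = 5.363×10⁹ + 7.270×10⁹ = 1.263×10¹⁰ K⁴.

T ≈ 335 K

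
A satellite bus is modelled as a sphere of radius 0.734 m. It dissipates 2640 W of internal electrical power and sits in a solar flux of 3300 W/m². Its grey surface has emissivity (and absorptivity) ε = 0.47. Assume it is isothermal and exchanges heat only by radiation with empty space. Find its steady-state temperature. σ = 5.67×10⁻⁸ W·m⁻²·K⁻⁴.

T ≈ 413 K

At steady state, absorbed solar power + internal power = radiated power.
Absorbed: α·S·A_cross = 0.47·3300·1.693 = 2625 W (cross-section πr²).
Total input = 2625 + 2640 = 5265 W.
Radiated: εσ·A_surf·T⁴ with A_surf = 4πr² = 6.770 m².
T⁴ = 5265/(0.47·5.67×10⁻⁸·6.770) = 2.918×10¹⁰ K⁴.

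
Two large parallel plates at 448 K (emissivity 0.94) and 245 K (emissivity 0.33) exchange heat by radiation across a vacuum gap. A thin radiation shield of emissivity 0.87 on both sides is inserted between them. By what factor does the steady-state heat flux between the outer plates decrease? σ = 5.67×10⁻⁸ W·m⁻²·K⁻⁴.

factor ≈ 1.42

Without shield: q₀ = σΔ(T⁴)/(1/ε₁+1/ε₂−1) with denominator 3.094.
With shield the two gaps are in series; the resistances add: (1/ε₁+1/ε_s−1)+(1/ε_s+1/ε₂−1) = 1.213+3.180 = 4.393.
Heat-flux ratio q₀/q = 4.393/3.094.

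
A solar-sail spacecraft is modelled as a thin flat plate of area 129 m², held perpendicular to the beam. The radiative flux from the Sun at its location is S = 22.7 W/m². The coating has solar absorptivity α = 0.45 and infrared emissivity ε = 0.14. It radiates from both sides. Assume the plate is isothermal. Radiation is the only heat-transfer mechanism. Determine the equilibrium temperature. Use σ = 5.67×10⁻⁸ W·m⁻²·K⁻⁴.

At equilibrium, absorbed power = emitted power.
Absorbing cross-section = A = 129.0 m²; emitting surface = 2A = 258.0 m² (ratio 2).
αS·A_cross = εσ·A_surf·T⁴  ⇒  T⁴ = αS/(ε·2σ).
T⁴ = 0.450·22.7/(0.14·2·5.67×10⁻⁸) = 6.434×10⁸ K⁴.
T = (6.434×10⁸)^(1/4).

T ≈ 159 K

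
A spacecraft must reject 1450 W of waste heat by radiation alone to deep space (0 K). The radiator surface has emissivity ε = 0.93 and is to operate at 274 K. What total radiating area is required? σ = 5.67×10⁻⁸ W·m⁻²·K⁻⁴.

P = εσA T⁴ ⇒ A = P/(εσT⁴).
T⁴ = 5.636×10⁹ K⁴.
A = 1450/(0.93 × 5.67×10⁻⁸ × 5.636×10⁹).

A ≈ 4.88 m²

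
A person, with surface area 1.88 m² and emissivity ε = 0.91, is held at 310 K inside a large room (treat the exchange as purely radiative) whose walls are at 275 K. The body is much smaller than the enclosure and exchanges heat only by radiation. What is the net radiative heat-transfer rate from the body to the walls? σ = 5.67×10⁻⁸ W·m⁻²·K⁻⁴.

For a small grey body in a large enclosure: P_net = εσA(T_body⁴ − T_wall⁴).
A = 1.88 m²; T_body⁴ − T_wall⁴ = 9.235×10⁹ − 5.719×10⁹ = 3.516×10⁹ K⁴.
|P_net| = 0.91·5.67×10⁻⁸·1.880·3.516×10⁹.

P_net ≈ 341 W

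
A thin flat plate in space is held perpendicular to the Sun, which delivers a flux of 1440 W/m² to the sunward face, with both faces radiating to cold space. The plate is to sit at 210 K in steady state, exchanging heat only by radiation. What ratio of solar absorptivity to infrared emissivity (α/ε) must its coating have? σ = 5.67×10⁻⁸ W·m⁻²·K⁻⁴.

Balance: αS·A = εσ·2A·T⁴ ⇒ α/ε = 2σT⁴/S.
α/ε = 2·5.67×10⁻⁸·(210)⁴/1440 = 2·5.67×10⁻⁸·1.945×10⁹/1440.

α/ε ≈ 0.153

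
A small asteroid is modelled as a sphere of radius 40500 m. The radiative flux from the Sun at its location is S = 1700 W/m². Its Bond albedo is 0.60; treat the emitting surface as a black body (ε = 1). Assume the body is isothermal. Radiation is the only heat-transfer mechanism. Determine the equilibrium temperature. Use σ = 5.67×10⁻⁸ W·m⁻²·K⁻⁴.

T ≈ 234 K

At equilibrium, absorbed power = emitted power.
Absorbing cross-section = πr² = 5.153×10⁹ m²; emitting surface = 4πr² = 2.061×10¹⁰ m² (ratio 4).
(1−a)S·A_cross = εσ·A_surf·T⁴  ⇒  T⁴ = (1−a)S/(4σ).
T⁴ = 0.400·1700/(4·5.67×10⁻⁸) = 2.998×10⁹ K⁴.
T = (2.998×10⁹)^(1/4).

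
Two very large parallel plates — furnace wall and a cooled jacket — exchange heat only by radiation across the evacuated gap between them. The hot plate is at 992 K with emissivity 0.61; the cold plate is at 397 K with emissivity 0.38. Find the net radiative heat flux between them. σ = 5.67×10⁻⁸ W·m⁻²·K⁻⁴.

q ≈ 16400 W/m²

For two infinite grey parallel plates, q = σ(T₁⁴ − T₂⁴)/(1/ε₁ + 1/ε₂ − 1).
T₁⁴ − T₂⁴ = 9.684×10¹¹ − 2.484×10¹⁰ = 9.435×10¹¹ K⁴.
1/ε₁ + 1/ε₂ − 1 = 1.639 + 2.632 − 1 = 3.271.
q = 5.67×10⁻⁸ × 9.435×10¹¹ / 3.271.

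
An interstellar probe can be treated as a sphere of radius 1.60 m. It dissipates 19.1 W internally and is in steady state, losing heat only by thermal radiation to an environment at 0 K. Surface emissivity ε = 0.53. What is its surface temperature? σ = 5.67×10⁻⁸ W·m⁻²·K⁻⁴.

T ≈ 66.7 K

Steady state: internal power = radiated power, P = εσA T⁴.
Radiating area A = 4πr² = 32.17 m².
T⁴ = P/(εσA) = 19.1/(0.53·5.67×10⁻⁸·32.17) = 1.976×10⁷ K⁴.
T = (1.976×10⁷)^(1/4).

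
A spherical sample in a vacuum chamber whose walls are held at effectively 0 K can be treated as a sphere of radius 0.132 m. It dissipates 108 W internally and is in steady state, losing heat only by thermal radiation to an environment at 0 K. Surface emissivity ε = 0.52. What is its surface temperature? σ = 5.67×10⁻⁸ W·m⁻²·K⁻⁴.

Steady state: internal power = radiated power, P = εσA T⁴.
Radiating area A = 4πr² = 0.2190 m².
T⁴ = P/(εσA) = 108/(0.52·5.67×10⁻⁸·0.2190) = 1.673×10¹⁰ K⁴.
T = (1.673×10¹⁰)^(1/4).

T ≈ 360 K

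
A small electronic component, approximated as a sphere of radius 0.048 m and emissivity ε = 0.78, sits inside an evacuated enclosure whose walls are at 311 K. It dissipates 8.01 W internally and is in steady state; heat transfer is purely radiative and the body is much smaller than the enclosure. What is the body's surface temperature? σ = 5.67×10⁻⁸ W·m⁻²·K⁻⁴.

T ≈ 353 K

For a small grey body in a large enclosure, net radiated power = εσA(T⁴ − T_w⁴).
Steady state: P = εσA(T⁴ − T_w⁴) with A = 4πr² = 0.02895 m².
T⁴ = P/(εσA) + T_w⁴ = 8.01/(0.78·5.67×10⁻⁸·0.02895) + (311)⁴
    = 6.256×10⁹ + 9.355×10⁹ = 1.561×10¹⁰ K⁴.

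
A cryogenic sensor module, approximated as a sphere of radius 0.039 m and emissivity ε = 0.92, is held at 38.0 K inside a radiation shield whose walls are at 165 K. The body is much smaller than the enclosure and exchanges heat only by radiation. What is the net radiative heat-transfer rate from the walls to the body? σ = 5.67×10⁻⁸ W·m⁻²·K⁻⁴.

P_net ≈ 0.737 W

For a small grey body in a large enclosure: P_net = εσA(T_body⁴ − T_wall⁴).
A = 4πr² = 0.01911 m²; T_body⁴ − T_wall⁴ = 2.085×10⁶ − 7.412×10⁸ = -7.391×10⁸ K⁴.
|P_net| = 0.92·5.67×10⁻⁸·0.01911·7.391×10⁸.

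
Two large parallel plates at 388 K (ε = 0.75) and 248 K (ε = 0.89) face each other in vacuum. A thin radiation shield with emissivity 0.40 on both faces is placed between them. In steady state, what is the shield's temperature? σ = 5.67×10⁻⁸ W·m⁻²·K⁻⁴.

T_s ≈ 337 K

In steady state the net flux on the hot side equals that on the cold side.
σ(T₁⁴−T_s⁴)/D₁ = σ(T_s⁴−T₂⁴)/D₂, with D₁ = 1/ε₁+1/ε_s−1 = 2.833, D₂ = 1/ε_s+1/ε₂−1 = 2.624.
Solve for T_s⁴: T_s⁴ = (D₂·T₁⁴ + D₁·T₂⁴)/(D₁+D₂) = 1.286×10¹⁰ K⁴.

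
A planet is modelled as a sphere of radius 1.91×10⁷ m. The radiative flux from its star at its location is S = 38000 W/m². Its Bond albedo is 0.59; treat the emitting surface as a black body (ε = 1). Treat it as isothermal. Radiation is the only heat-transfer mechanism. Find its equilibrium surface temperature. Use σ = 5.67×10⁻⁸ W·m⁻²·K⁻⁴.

At equilibrium, absorbed power = emitted power.
Absorbing cross-section = πr² = 1.146×10¹⁵ m²; emitting surface = 4πr² = 4.584×10¹⁵ m² (ratio 4).
(1−a)S·A_cross = εσ·A_surf·T⁴  ⇒  T⁴ = (1−a)S/(4σ).
T⁴ = 0.410·38000/(4·5.67×10⁻⁸) = 6.869×10¹⁰ K⁴.
T = (6.869×10¹⁰)^(1/4).

T ≈ 512 K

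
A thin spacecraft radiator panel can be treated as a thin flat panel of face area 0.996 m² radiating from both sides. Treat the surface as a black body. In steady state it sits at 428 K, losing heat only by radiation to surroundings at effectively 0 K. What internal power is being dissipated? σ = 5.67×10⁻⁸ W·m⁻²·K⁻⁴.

P ≈ 3790 W

Steady state: P = εσA T⁴.
A = 2·0.996 = 1.992 m²; T⁴ = (428)⁴ = 3.356×10¹⁰ K⁴.
P = 1.0 × 5.67×10⁻⁸ × 1.992 × 3.356×10¹⁰.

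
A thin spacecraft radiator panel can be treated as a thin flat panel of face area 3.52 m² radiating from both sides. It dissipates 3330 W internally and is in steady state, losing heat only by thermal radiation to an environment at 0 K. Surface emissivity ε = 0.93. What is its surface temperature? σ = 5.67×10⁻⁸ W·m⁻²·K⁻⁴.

T ≈ 308 K

Steady state: internal power = radiated power, P = εσA T⁴.
Radiating area A = 2·3.52 = 7.040 m².
T⁴ = P/(εσA) = 3330/(0.93·5.67×10⁻⁸·7.040) = 8.970×10⁹ K⁴.
T = (8.970×10⁹)^(1/4).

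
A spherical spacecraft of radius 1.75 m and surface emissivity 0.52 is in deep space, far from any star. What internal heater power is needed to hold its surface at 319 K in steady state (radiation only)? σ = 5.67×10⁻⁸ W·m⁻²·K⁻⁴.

P ≈ 11700 W

P = εσ·4πr²·T⁴.
4πr² = 38.48 m²; T⁴ = 1.036×10¹⁰ K⁴.
P = 0.52·5.67×10⁻⁸·38.48·1.036×10¹⁰.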